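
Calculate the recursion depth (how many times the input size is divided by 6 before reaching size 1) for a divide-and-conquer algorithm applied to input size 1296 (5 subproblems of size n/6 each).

For divide and conquer with division factor 6:

Problem sizes at each level:
Level 0: 1296
Level 1: 216
Level 2: 36
Level 3: 6
Level 4: 1

The root is level 0 and the size-1 base case is level 4 (the tree spans levels 0 through 4, i.e. 5 levels counting the root), so the depth is the number of divisions: log_6(1296) = 4

The recursion tree depth is log_6(1296) = 4. At each level, the problem size is divided by 6, so it takes 4 divisions to reduce to a base case of size 1. The algorithm makes 5 recursive calls at each level.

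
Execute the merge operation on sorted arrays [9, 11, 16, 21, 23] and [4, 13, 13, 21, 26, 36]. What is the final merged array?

Merging process:

Compare 9 vs 4: take 4 from right. Merged: [4]
Compare 9 vs 13: take 9 from left. Merged: [4, 9]
Compare 11 vs 13: take 11 from left. Merged: [4, 9, 11]
Compare 16 vs 13: take 13 from right. Merged: [4, 9, 11, 13]
Compare 16 vs 13: take 13 from right. Merged: [4, 9, 11, 13, 13]
Compare 16 vs 21: take 16 from left. Merged: [4, 9, 11, 13, 13, 16]
Compare 21 vs 21: take 21 from left. Merged: [4, 9, 11, 13, 13, 16, 21]
Compare 23 vs 21: take 21 from right. Merged: [4, 9, 11, 13, 13, 16, 21, 21]
Compare 23 vs 26: take 23 from left. Merged: [4, 9, 11, 13, 13, 16, 21, 21, 23]
Append remaining from right: [26, 36]. Merged: [4, 9, 11, 13, 13, 16, 21, 21, 23, 26, 36]

Final merged array: [4, 9, 11, 13, 13, 16, 21, 21, 23, 26, 36]
Total comparisons: 9

The merged array is [4, 9, 11, 13, 13, 16, 21, 21, 23, 26, 36], requiring 9 comparisons. The merge step runs in O(n) time where n is the total number of elements.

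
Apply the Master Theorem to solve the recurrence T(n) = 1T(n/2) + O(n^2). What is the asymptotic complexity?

Master Theorem for T(n) = 1T(n/2) + O(n^2):

a = 1, b = 2, c = 2
log_b(a) = log_2(1) = 0.0000

Case 3: c = 2 > log_2(1) = 0.0000
T(n) = O(n^2) = O(n^2)

For T(n) = 1T(n/2) + O(n^2): log_2(1) = 0.0000. This is Case 3 of the Master Theorem (c > log_b(a), work dominated by root), giving O(n^2).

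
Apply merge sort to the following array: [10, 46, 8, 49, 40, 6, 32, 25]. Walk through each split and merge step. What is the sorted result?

Merge sort trace:

Split: [10, 46, 8, 49, 40, 6, 32, 25] -> [10, 46, 8, 49] and [40, 6, 32, 25]
  Split: [10, 46, 8, 49] -> [10, 46] and [8, 49]
    Split: [10, 46] -> [10] and [46]
    Merge: [10] + [46] -> [10, 46]
    Split: [8, 49] -> [8] and [49]
    Merge: [8] + [49] -> [8, 49]
  Merge: [10, 46] + [8, 49] -> [8, 10, 46, 49]
  Split: [40, 6, 32, 25] -> [40, 6] and [32, 25]
    Split: [40, 6] -> [40] and [6]
    Merge: [40] + [6] -> [6, 40]
    Split: [32, 25] -> [32] and [25]
    Merge: [32] + [25] -> [25, 32]
  Merge: [6, 40] + [25, 32] -> [6, 25, 32, 40]
Merge: [8, 10, 46, 49] + [6, 25, 32, 40] -> [6, 8, 10, 25, 32, 40, 46, 49]

Final sorted array: [6, 8, 10, 25, 32, 40, 46, 49]

The merge sort proceeds by recursively splitting the array and merging sorted halves.
After all merges, the sorted array is [6, 8, 10, 25, 32, 40, 46, 49].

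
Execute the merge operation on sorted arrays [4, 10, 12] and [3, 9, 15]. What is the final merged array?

Merging process:

Compare 4 vs 3: take 3 from right. Merged: [3]
Compare 4 vs 9: take 4 from left. Merged: [3, 4]
Compare 10 vs 9: take 9 from right. Merged: [3, 4, 9]
Compare 10 vs 15: take 10 from left. Merged: [3, 4, 9, 10]
Compare 12 vs 15: take 12 from left. Merged: [3, 4, 9, 10, 12]
Append remaining from right: [15]. Merged: [3, 4, 9, 10, 12, 15]

Final merged array: [3, 4, 9, 10, 12, 15]
Total comparisons: 5

The merged array is [3, 4, 9, 10, 12, 15], requiring 5 comparisons. The merge step runs in O(n) time where n is the total number of elements.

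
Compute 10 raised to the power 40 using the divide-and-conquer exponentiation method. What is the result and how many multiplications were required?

Computing 10^40 by squaring (build up from 10^1; each line after the first costs one multiplication):

10^1 = 10
10^2 = (10^1)^2 = 10^2 = 100
10^4 = (10^2)^2 = 100^2 = 10000
10^5 = 10 * 10^4 = 10 * 10000 = 100000
10^10 = (10^5)^2 = 100000^2 = 10000000000
10^20 = (10^10)^2 = 10000000000^2 = 100000000000000000000
10^40 = (10^20)^2 = 100000000000000000000^2 = 10000000000000000000000000000000000000000

Result: 10000000000000000000000000000000000000000
Multiplications needed: 6 (6 lines after 10^1)

10^40 = 10000000000000000000000000000000000000000. Using exponentiation by squaring, this requires 6 multiplications. The key idea: if the exponent is even, square the half-power; if odd, multiply by the base once.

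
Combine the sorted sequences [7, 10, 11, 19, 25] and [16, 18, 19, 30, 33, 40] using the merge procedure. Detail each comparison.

Merging process:

Compare 7 vs 16: take 7 from left. Merged: [7]
Compare 10 vs 16: take 10 from left. Merged: [7, 10]
Compare 11 vs 16: take 11 from left. Merged: [7, 10, 11]
Compare 19 vs 16: take 16 from right. Merged: [7, 10, 11, 16]
Compare 19 vs 18: take 18 from right. Merged: [7, 10, 11, 16, 18]
Compare 19 vs 19: take 19 from left. Merged: [7, 10, 11, 16, 18, 19]
Compare 25 vs 19: take 19 from right. Merged: [7, 10, 11, 16, 18, 19, 19]
Compare 25 vs 30: take 25 from left. Merged: [7, 10, 11, 16, 18, 19, 19, 25]
Append remaining from right: [30, 33, 40]. Merged: [7, 10, 11, 16, 18, 19, 19, 25, 30, 33, 40]

Final merged array: [7, 10, 11, 16, 18, 19, 19, 25, 30, 33, 40]
Total comparisons: 8

The merged array is [7, 10, 11, 16, 18, 19, 19, 25, 30, 33, 40], requiring 8 comparisons. The merge step runs in O(n) time where n is the total number of elements.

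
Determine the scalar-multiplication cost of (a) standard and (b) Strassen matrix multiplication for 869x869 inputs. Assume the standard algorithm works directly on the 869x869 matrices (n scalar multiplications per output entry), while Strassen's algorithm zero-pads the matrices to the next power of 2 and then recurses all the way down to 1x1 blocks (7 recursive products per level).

Matrix multiplication for 869x869 matrices:

Strassen's algorithm requires power-of-2 dimensions. Pad 869x869 to 1024x1024 (next power of 2).

Standard algorithm: 869^3 = 656234909 multiplications
Strassen's algorithm: 7^(log2(1024)) = 7^10 = 282475249 multiplications
Savings: 656234909 - 282475249 = 373759660 multiplications

Standard: 656234909 multiplications (869^3). Strassen: 282475249 multiplications (7^10, after padding to 1024x1024). Strassen reduces 8 recursive multiplications to 7 at each level.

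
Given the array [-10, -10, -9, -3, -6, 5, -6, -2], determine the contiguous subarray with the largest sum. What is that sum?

Using Kadane's algorithm on [-10, -10, -9, -3, -6, 5, -6, -2]:

Scanning through the array:
Position 1 (value -10): max_ending_here = -10, max_so_far = -10
Position 2 (value -9): max_ending_here = -9, max_so_far = -9
Position 3 (value -3): max_ending_here = -3, max_so_far = -3
Position 4 (value -6): max_ending_here = -6, max_so_far = -3
Position 5 (value 5): max_ending_here = 5, max_so_far = 5
Position 6 (value -6): max_ending_here = -1, max_so_far = 5
Position 7 (value -2): max_ending_here = -2, max_so_far = 5

Maximum subarray: [5]
Maximum sum: 5

The maximum subarray is [5] with sum 5. This subarray runs from index 5 to index 5.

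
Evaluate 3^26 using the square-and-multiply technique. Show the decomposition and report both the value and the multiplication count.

Computing 3^26 by squaring (build up from 3^1; each line after the first costs one multiplication):

3^1 = 3
3^2 = (3^1)^2 = 3^2 = 9
3^3 = 3 * 3^2 = 3 * 9 = 27
3^6 = (3^3)^2 = 27^2 = 729
3^12 = (3^6)^2 = 729^2 = 531441
3^13 = 3 * 3^12 = 3 * 531441 = 1594323
3^26 = (3^13)^2 = 1594323^2 = 2541865828329

Result: 2541865828329
Multiplications needed: 6 (6 lines after 3^1)

3^26 = 2541865828329. Using exponentiation by squaring, this requires 6 multiplications. The key idea: if the exponent is even, square the half-power; if odd, multiply by the base once.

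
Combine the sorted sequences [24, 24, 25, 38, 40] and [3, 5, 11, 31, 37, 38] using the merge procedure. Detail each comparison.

Merging process:

Compare 24 vs 3: take 3 from right. Merged: [3]
Compare 24 vs 5: take 5 from right. Merged: [3, 5]
Compare 24 vs 11: take 11 from right. Merged: [3, 5, 11]
Compare 24 vs 31: take 24 from left. Merged: [3, 5, 11, 24]
Compare 24 vs 31: take 24 from left. Merged: [3, 5, 11, 24, 24]
Compare 25 vs 31: take 25 from left. Merged: [3, 5, 11, 24, 24, 25]
Compare 38 vs 31: take 31 from right. Merged: [3, 5, 11, 24, 24, 25, 31]
Compare 38 vs 37: take 37 from right. Merged: [3, 5, 11, 24, 24, 25, 31, 37]
Compare 38 vs 38: take 38 from left. Merged: [3, 5, 11, 24, 24, 25, 31, 37, 38]
Compare 40 vs 38: take 38 from right. Merged: [3, 5, 11, 24, 24, 25, 31, 37, 38, 38]
Append remaining from left: [40]. Merged: [3, 5, 11, 24, 24, 25, 31, 37, 38, 38, 40]

Final merged array: [3, 5, 11, 24, 24, 25, 31, 37, 38, 38, 40]
Total comparisons: 10

The merged array is [3, 5, 11, 24, 24, 25, 31, 37, 38, 38, 40], requiring 10 comparisons. The merge step runs in O(n) time where n is the total number of elements.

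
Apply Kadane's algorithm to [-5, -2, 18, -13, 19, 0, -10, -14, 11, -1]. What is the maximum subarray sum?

Using Kadane's algorithm on [-5, -2, 18, -13, 19, 0, -10, -14, 11, -1]:

Scanning through the array:
Position 1 (value -2): max_ending_here = -2, max_so_far = -2
Position 2 (value 18): max_ending_here = 18, max_so_far = 18
Position 3 (value -13): max_ending_here = 5, max_so_far = 18
Position 4 (value 19): max_ending_here = 24, max_so_far = 24
Position 5 (value 0): max_ending_here = 24, max_so_far = 24
Position 6 (value -10): max_ending_here = 14, max_so_far = 24
Position 7 (value -14): max_ending_here = 0, max_so_far = 24
Position 8 (value 11): max_ending_here = 11, max_so_far = 24
Position 9 (value -1): max_ending_here = 10, max_so_far = 24

Maximum subarray: [18, -13, 19]
Maximum sum: 24

The maximum subarray is [18, -13, 19] with sum 24. This subarray runs from index 2 to index 4.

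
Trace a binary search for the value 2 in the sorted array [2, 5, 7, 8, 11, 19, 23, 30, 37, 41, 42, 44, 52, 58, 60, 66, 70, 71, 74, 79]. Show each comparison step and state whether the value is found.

Binary search for 2 in [2, 5, 7, 8, 11, 19, 23, 30, 37, 41, 42, 44, 52, 58, 60, 66, 70, 71, 74, 79]:

lo=0, hi=19, mid=9, arr[mid]=41 -> 41 > 2, search left half
lo=0, hi=8, mid=4, arr[mid]=11 -> 11 > 2, search left half
lo=0, hi=3, mid=1, arr[mid]=5 -> 5 > 2, search left half
lo=0, hi=0, mid=0, arr[mid]=2 -> Found target at index 0!

Binary search finds 2 at index 0 after 4 comparisons. The search repeatedly halves the search space by comparing with the middle element.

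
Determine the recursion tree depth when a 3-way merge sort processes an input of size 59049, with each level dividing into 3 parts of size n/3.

For divide and conquer with division factor 3:

Problem sizes at each level:
Level 0: 59049
Level 1: 19683
Level 2: 6561
Level 3: 2187
Level 4: 729
Level 5: 243
Level 6: 81
Level 7: 27
Level 8: 9
Level 9: 3
Level 10: 1

The root is level 0 and the size-1 base case is level 10 (the tree spans levels 0 through 10, i.e. 11 levels counting the root), so the depth is the number of divisions: log_3(59049) = 10

The recursion tree depth is log_3(59049) = 10. At each level, the problem size is divided by 3, so it takes 10 divisions to reduce to a base case of size 1. The algorithm makes 3 recursive calls at each level.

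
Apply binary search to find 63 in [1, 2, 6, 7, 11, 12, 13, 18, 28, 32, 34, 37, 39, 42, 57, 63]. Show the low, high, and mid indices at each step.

Binary search for 63 in [1, 2, 6, 7, 11, 12, 13, 18, 28, 32, 34, 37, 39, 42, 57, 63]:

lo=0, hi=15, mid=7, arr[mid]=18 -> 18 < 63, search right half
lo=8, hi=15, mid=11, arr[mid]=37 -> 37 < 63, search right half
lo=12, hi=15, mid=13, arr[mid]=42 -> 42 < 63, search right half
lo=14, hi=15, mid=14, arr[mid]=57 -> 57 < 63, search right half
lo=15, hi=15, mid=15, arr[mid]=63 -> Found target at index 15!

Binary search finds 63 at index 15 after 5 comparisons. The search repeatedly halves the search space by comparing with the middle element.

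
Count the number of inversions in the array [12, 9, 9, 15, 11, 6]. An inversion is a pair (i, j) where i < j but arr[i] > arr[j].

Finding inversions in [12, 9, 9, 15, 11, 6]:

(0, 1): arr[0]=12 > arr[1]=9
(0, 2): arr[0]=12 > arr[2]=9
(0, 4): arr[0]=12 > arr[4]=11
(0, 5): arr[0]=12 > arr[5]=6
(1, 5): arr[1]=9 > arr[5]=6
(2, 5): arr[2]=9 > arr[5]=6
(3, 4): arr[3]=15 > arr[4]=11
(3, 5): arr[3]=15 > arr[5]=6
(4, 5): arr[4]=11 > arr[5]=6

Total inversions: 9

The array has 9 inversion(s): (0,1), (0,2), (0,4), (0,5), (1,5), (2,5), (3,4), (3,5), (4,5). Each pair (i,j) satisfies i < j and arr[i] > arr[j].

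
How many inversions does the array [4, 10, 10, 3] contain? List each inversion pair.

Finding inversions in [4, 10, 10, 3]:

(0, 3): arr[0]=4 > arr[3]=3
(1, 3): arr[1]=10 > arr[3]=3
(2, 3): arr[2]=10 > arr[3]=3

Total inversions: 3

The array has 3 inversion(s): (0,3), (1,3), (2,3). Each pair (i,j) satisfies i < j and arr[i] > arr[j].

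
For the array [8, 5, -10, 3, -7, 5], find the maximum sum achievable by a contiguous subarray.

Using Kadane's algorithm on [8, 5, -10, 3, -7, 5]:

Scanning through the array:
Position 1 (value 5): max_ending_here = 13, max_so_far = 13
Position 2 (value -10): max_ending_here = 3, max_so_far = 13
Position 3 (value 3): max_ending_here = 6, max_so_far = 13
Position 4 (value -7): max_ending_here = -1, max_so_far = 13
Position 5 (value 5): max_ending_here = 5, max_so_far = 13

Maximum subarray: [8, 5]
Maximum sum: 13

The maximum subarray is [8, 5] with sum 13. This subarray runs from index 0 to index 1.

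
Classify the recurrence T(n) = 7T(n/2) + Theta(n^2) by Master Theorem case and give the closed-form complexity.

Master Theorem for T(n) = 7T(n/2) + O(n^2):

a = 7, b = 2, c = 2
log_b(a) = log_2(7) = 2.8074

Case 1: c = 2 < log_2(7) = 2.8074
T(n) = O(n^(log_2 7))

For T(n) = 7T(n/2) + O(n^2): log_2(7) = 2.8074. This is Case 1 of the Master Theorem (c < log_b(a), work dominated by leaves), giving O(n^(log_2 7)).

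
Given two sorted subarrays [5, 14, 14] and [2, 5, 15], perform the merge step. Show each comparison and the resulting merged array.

Merging process:

Compare 5 vs 2: take 2 from right. Merged: [2]
Compare 5 vs 5: take 5 from left. Merged: [2, 5]
Compare 14 vs 5: take 5 from right. Merged: [2, 5, 5]
Compare 14 vs 15: take 14 from left. Merged: [2, 5, 5, 14]
Compare 14 vs 15: take 14 from left. Merged: [2, 5, 5, 14, 14]
Append remaining from right: [15]. Merged: [2, 5, 5, 14, 14, 15]

Final merged array: [2, 5, 5, 14, 14, 15]
Total comparisons: 5

The merged array is [2, 5, 5, 14, 14, 15], requiring 5 comparisons. The merge step runs in O(n) time where n is the total number of elements.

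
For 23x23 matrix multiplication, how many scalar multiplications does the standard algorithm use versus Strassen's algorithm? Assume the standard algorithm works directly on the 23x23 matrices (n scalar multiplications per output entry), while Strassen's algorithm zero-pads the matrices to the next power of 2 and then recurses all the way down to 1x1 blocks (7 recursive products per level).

Matrix multiplication for 23x23 matrices:

Strassen's algorithm requires power-of-2 dimensions. Pad 23x23 to 32x32 (next power of 2).

Standard algorithm: 23^3 = 12167 multiplications
Strassen's algorithm: 7^(log2(32)) = 7^5 = 16807 multiplications
Difference: 12167 - 16807 = -4640 (Strassen uses MORE here due to padding overhead — for small or just-over-power-of-2 n, padding can outweigh the per-level savings)

Standard: 12167 multiplications (23^3). Strassen: 16807 multiplications (7^5, after padding to 32x32). Strassen reduces 8 recursive multiplications to 7 at each level.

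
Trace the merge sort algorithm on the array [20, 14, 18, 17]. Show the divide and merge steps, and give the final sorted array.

Merge sort trace:

Split: [20, 14, 18, 17] -> [20, 14] and [18, 17]
  Split: [20, 14] -> [20] and [14]
  Merge: [20] + [14] -> [14, 20]
  Split: [18, 17] -> [18] and [17]
  Merge: [18] + [17] -> [17, 18]
Merge: [14, 20] + [17, 18] -> [14, 17, 18, 20]

Final sorted array: [14, 17, 18, 20]

The merge sort proceeds by recursively splitting the array and merging sorted halves.
After all merges, the sorted array is [14, 17, 18, 20].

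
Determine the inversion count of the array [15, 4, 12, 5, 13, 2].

Finding inversions in [15, 4, 12, 5, 13, 2]:

(0, 1): arr[0]=15 > arr[1]=4
(0, 2): arr[0]=15 > arr[2]=12
(0, 3): arr[0]=15 > arr[3]=5
(0, 4): arr[0]=15 > arr[4]=13
(0, 5): arr[0]=15 > arr[5]=2
(1, 5): arr[1]=4 > arr[5]=2
(2, 3): arr[2]=12 > arr[3]=5
(2, 5): arr[2]=12 > arr[5]=2
(3, 5): arr[3]=5 > arr[5]=2
(4, 5): arr[4]=13 > arr[5]=2

Total inversions: 10

The array has 10 inversion(s): (0,1), (0,2), (0,3), (0,4), (0,5), (1,5), (2,3), (2,5), (3,5), (4,5). Each pair (i,j) satisfies i < j and arr[i] > arr[j].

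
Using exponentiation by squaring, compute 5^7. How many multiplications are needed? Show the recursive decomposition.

Computing 5^7 by squaring (build up from 5^1; each line after the first costs one multiplication):

5^1 = 5
5^2 = (5^1)^2 = 5^2 = 25
5^3 = 5 * 5^2 = 5 * 25 = 125
5^6 = (5^3)^2 = 125^2 = 15625
5^7 = 5 * 5^6 = 5 * 15625 = 78125

Result: 78125
Multiplications needed: 4 (4 lines after 5^1)

5^7 = 78125. Using exponentiation by squaring, this requires 4 multiplications. The key idea: if the exponent is even, square the half-power; if odd, multiply by the base once.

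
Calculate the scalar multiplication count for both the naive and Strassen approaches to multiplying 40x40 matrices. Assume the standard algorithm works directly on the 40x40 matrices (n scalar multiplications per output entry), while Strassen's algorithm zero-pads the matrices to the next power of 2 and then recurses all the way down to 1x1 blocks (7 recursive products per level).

Matrix multiplication for 40x40 matrices:

Strassen's algorithm requires power-of-2 dimensions. Pad 40x40 to 64x64 (next power of 2).

Standard algorithm: 40^3 = 64000 multiplications
Strassen's algorithm: 7^(log2(64)) = 7^6 = 117649 multiplications
Difference: 64000 - 117649 = -53649 (Strassen uses MORE here due to padding overhead — for small or just-over-power-of-2 n, padding can outweigh the per-level savings)

Standard: 64000 multiplications (40^3). Strassen: 117649 multiplications (7^6, after padding to 64x64). Strassen reduces 8 recursive multiplications to 7 at each level.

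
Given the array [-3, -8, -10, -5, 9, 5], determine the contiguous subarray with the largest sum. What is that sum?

Using Kadane's algorithm on [-3, -8, -10, -5, 9, 5]:

Scanning through the array:
Position 1 (value -8): max_ending_here = -8, max_so_far = -3
Position 2 (value -10): max_ending_here = -10, max_so_far = -3
Position 3 (value -5): max_ending_here = -5, max_so_far = -3
Position 4 (value 9): max_ending_here = 9, max_so_far = 9
Position 5 (value 5): max_ending_here = 14, max_so_far = 14

Maximum subarray: [9, 5]
Maximum sum: 14

The maximum subarray is [9, 5] with sum 14. This subarray runs from index 4 to index 5.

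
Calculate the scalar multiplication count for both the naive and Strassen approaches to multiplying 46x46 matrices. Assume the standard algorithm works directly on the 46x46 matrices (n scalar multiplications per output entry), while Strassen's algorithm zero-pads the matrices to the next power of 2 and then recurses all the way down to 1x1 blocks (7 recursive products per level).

Matrix multiplication for 46x46 matrices:

Strassen's algorithm requires power-of-2 dimensions. Pad 46x46 to 64x64 (next power of 2).

Standard algorithm: 46^3 = 97336 multiplications
Strassen's algorithm: 7^(log2(64)) = 7^6 = 117649 multiplications
Difference: 97336 - 117649 = -20313 (Strassen uses MORE here due to padding overhead — for small or just-over-power-of-2 n, padding can outweigh the per-level savings)

Standard: 97336 multiplications (46^3). Strassen: 117649 multiplications (7^6, after padding to 64x64). Strassen reduces 8 recursive multiplications to 7 at each level.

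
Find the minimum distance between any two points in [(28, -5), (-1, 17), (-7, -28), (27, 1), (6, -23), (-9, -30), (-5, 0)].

Computing all pairwise distances among 7 points:

d((28, -5), (-1, 17)) = 36.4005
d((28, -5), (-7, -28)) = 41.8808
d((28, -5), (27, 1)) = 6.0828
d((28, -5), (6, -23)) = 28.4253
d((28, -5), (-9, -30)) = 44.6542
d((28, -5), (-5, 0)) = 33.3766
d((-1, 17), (-7, -28)) = 45.3982
d((-1, 17), (27, 1)) = 32.249
d((-1, 17), (6, -23)) = 40.6079
d((-1, 17), (-9, -30)) = 47.676
d((-1, 17), (-5, 0)) = 17.4642
d((-7, -28), (27, 1)) = 44.6878
d((-7, -28), (6, -23)) = 13.9284
d((-7, -28), (-9, -30)) = 2.8284 <-- minimum
d((-7, -28), (-5, 0)) = 28.0713
d((27, 1), (6, -23)) = 31.8904
d((27, 1), (-9, -30)) = 47.5079
d((27, 1), (-5, 0)) = 32.0156
d((6, -23), (-9, -30)) = 16.5529
d((6, -23), (-5, 0)) = 25.4951
d((-9, -30), (-5, 0)) = 30.2655

Closest pair: (-7, -28) and (-9, -30) with distance 2.8284

The closest pair is (-7, -28) and (-9, -30) with Euclidean distance 2.8284. For 7 points, brute-force pairwise comparison is shown above. For large n, the divide-and-conquer algorithm (sort by x, recurse on halves, check the dividing strip) achieves O(n log n).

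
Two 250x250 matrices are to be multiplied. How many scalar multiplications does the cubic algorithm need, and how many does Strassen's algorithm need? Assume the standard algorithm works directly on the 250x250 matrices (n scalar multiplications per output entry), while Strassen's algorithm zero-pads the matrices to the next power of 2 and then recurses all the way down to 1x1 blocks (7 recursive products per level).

Matrix multiplication for 250x250 matrices:

Strassen's algorithm requires power-of-2 dimensions. Pad 250x250 to 256x256 (next power of 2).

Standard algorithm: 250^3 = 15625000 multiplications
Strassen's algorithm: 7^(log2(256)) = 7^8 = 5764801 multiplications
Savings: 15625000 - 5764801 = 9860199 multiplications

Standard: 15625000 multiplications (250^3). Strassen: 5764801 multiplications (7^8, after padding to 256x256). Strassen reduces 8 recursive multiplications to 7 at each level.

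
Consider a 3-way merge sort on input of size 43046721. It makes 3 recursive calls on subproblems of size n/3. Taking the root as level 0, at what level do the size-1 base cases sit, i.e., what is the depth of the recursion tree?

For divide and conquer with division factor 3:

Problem sizes at each level:
Level 0: 43046721
Level 1: 14348907
Level 2: 4782969
Level 3: 1594323
Level 4: 531441
Level 5: 177147
Level 6: 59049
Level 7: 19683
Level 8: 6561
Level 9: 2187
Level 10: 729
Level 11: 243
Level 12: 81
Level 13: 27
Level 14: 9
Level 15: 3
Level 16: 1

The root is level 0 and the size-1 base case is level 16 (the tree spans levels 0 through 16, i.e. 17 levels counting the root), so the depth is the number of divisions: log_3(43046721) = 16

The recursion tree depth is log_3(43046721) = 16. At each level, the problem size is divided by 3, so it takes 16 divisions to reduce to a base case of size 1. The algorithm makes 3 recursive calls at each level.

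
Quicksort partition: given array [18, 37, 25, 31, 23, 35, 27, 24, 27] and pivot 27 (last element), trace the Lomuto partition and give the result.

Lomuto partition with pivot = 27:

Initial array: [18, 37, 25, 31, 23, 35, 27, 24, 27]

arr[0]=18 <= 27: swap with position 0, array becomes [18, 37, 25, 31, 23, 35, 27, 24, 27]
arr[1]=37 > 27: no swap
arr[2]=25 <= 27: swap with position 1, array becomes [18, 25, 37, 31, 23, 35, 27, 24, 27]
arr[3]=31 > 27: no swap
arr[4]=23 <= 27: swap with position 2, array becomes [18, 25, 23, 31, 37, 35, 27, 24, 27]
arr[5]=35 > 27: no swap
arr[6]=27 <= 27: swap with position 3, array becomes [18, 25, 23, 27, 37, 35, 31, 24, 27]
arr[7]=24 <= 27: swap with position 4, array becomes [18, 25, 23, 27, 24, 35, 31, 37, 27]

Place pivot at position 5: [18, 25, 23, 27, 24, 27, 31, 37, 35]
Pivot position: 5

After partitioning with pivot 27, the array becomes [18, 25, 23, 27, 24, 27, 31, 37, 35]. The pivot is placed at index 5. All elements to the left of the pivot are <= 27, and all elements to the right are > 27.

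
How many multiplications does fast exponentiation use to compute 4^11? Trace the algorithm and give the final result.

Computing 4^11 by squaring (build up from 4^1; each line after the first costs one multiplication):

4^1 = 4
4^2 = (4^1)^2 = 4^2 = 16
4^4 = (4^2)^2 = 16^2 = 256
4^5 = 4 * 4^4 = 4 * 256 = 1024
4^10 = (4^5)^2 = 1024^2 = 1048576
4^11 = 4 * 4^10 = 4 * 1048576 = 4194304

Result: 4194304
Multiplications needed: 5 (5 lines after 4^1)

4^11 = 4194304. Using exponentiation by squaring, this requires 5 multiplications. The key idea: if the exponent is even, square the half-power; if odd, multiply by the base once.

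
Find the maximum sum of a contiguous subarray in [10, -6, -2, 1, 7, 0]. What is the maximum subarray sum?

Using Kadane's algorithm on [10, -6, -2, 1, 7, 0]:

Scanning through the array:
Position 1 (value -6): max_ending_here = 4, max_so_far = 10
Position 2 (value -2): max_ending_here = 2, max_so_far = 10
Position 3 (value 1): max_ending_here = 3, max_so_far = 10
Position 4 (value 7): max_ending_here = 10, max_so_far = 10
Position 5 (value 0): max_ending_here = 10, max_so_far = 10

Maximum subarray: [10]
Maximum sum: 10

The maximum subarray is [10] with sum 10. This subarray runs from index 0 to index 0.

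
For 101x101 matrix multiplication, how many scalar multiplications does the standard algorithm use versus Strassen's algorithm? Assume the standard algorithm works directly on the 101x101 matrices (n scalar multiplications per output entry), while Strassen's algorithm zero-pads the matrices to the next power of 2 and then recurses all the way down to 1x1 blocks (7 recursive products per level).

Matrix multiplication for 101x101 matrices:

Strassen's algorithm requires power-of-2 dimensions. Pad 101x101 to 128x128 (next power of 2).

Standard algorithm: 101^3 = 1030301 multiplications
Strassen's algorithm: 7^(log2(128)) = 7^7 = 823543 multiplications
Savings: 1030301 - 823543 = 206758 multiplications

Standard: 1030301 multiplications (101^3). Strassen: 823543 multiplications (7^7, after padding to 128x128). Strassen reduces 8 recursive multiplications to 7 at each level.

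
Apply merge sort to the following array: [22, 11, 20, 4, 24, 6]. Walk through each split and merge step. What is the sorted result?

Merge sort trace:

Split: [22, 11, 20, 4, 24, 6] -> [22, 11, 20] and [4, 24, 6]
  Split: [22, 11, 20] -> [22] and [11, 20]
    Split: [11, 20] -> [11] and [20]
    Merge: [11] + [20] -> [11, 20]
  Merge: [22] + [11, 20] -> [11, 20, 22]
  Split: [4, 24, 6] -> [4] and [24, 6]
    Split: [24, 6] -> [24] and [6]
    Merge: [24] + [6] -> [6, 24]
  Merge: [4] + [6, 24] -> [4, 6, 24]
Merge: [11, 20, 22] + [4, 6, 24] -> [4, 6, 11, 20, 22, 24]

Final sorted array: [4, 6, 11, 20, 22, 24]

The merge sort proceeds by recursively splitting the array and merging sorted halves.
After all merges, the sorted array is [4, 6, 11, 20, 22, 24].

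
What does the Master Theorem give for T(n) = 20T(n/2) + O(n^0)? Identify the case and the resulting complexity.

Master Theorem for T(n) = 20T(n/2) + O(n^0):

a = 20, b = 2, c = 0
log_b(a) = log_2(20) = 4.3219

Case 1: c = 0 < log_2(20) = 4.3219
T(n) = O(n^(log_2 20))

For T(n) = 20T(n/2) + O(n^0): log_2(20) = 4.3219. This is Case 1 of the Master Theorem (c < log_b(a), work dominated by leaves), giving O(n^(log_2 20)).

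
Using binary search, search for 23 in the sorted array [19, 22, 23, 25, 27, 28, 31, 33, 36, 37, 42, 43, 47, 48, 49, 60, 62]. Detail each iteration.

Binary search for 23 in [19, 22, 23, 25, 27, 28, 31, 33, 36, 37, 42, 43, 47, 48, 49, 60, 62]:

lo=0, hi=16, mid=8, arr[mid]=36 -> 36 > 23, search left half
lo=0, hi=7, mid=3, arr[mid]=25 -> 25 > 23, search left half
lo=0, hi=2, mid=1, arr[mid]=22 -> 22 < 23, search right half
lo=2, hi=2, mid=2, arr[mid]=23 -> Found target at index 2!

Binary search finds 23 at index 2 after 4 comparisons. The search repeatedly halves the search space by comparing with the middle element.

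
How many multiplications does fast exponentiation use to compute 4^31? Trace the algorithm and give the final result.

Computing 4^31 by squaring (build up from 4^1; each line after the first costs one multiplication):

4^1 = 4
4^2 = (4^1)^2 = 4^2 = 16
4^3 = 4 * 4^2 = 4 * 16 = 64
4^6 = (4^3)^2 = 64^2 = 4096
4^7 = 4 * 4^6 = 4 * 4096 = 16384
4^14 = (4^7)^2 = 16384^2 = 268435456
4^15 = 4 * 4^14 = 4 * 268435456 = 1073741824
4^30 = (4^15)^2 = 1073741824^2 = 1152921504606846976
4^31 = 4 * 4^30 = 4 * 1152921504606846976 = 4611686018427387904

Result: 4611686018427387904
Multiplications needed: 8 (8 lines after 4^1)

4^31 = 4611686018427387904. Using exponentiation by squaring, this requires 8 multiplications. The key idea: if the exponent is even, square the half-power; if odd, multiply by the base once.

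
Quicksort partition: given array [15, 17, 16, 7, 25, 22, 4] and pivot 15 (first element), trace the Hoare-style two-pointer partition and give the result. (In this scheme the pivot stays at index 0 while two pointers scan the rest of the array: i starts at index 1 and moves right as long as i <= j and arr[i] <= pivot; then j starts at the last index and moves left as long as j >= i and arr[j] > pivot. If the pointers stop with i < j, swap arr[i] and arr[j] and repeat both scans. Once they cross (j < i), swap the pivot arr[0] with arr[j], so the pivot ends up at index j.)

Hoare-style two-pointer partition with pivot = 15:

Initial array: [15, 17, 16, 7, 25, 22, 4]

Pointers start at i = 1, j = 6.
i stops at index 1 (arr[1]=17 > 15), j stops at index 6 (arr[6]=4 <= 15): swap arr[1] and arr[6], array becomes [15, 4, 16, 7, 25, 22, 17]
i stops at index 2 (arr[2]=16 > 15), j stops at index 3 (arr[3]=7 <= 15): swap arr[2] and arr[3], array becomes [15, 4, 7, 16, 25, 22, 17]
i ends at 3, j ends at 2: the pointers have crossed (j < i), so scanning stops.

Swap pivot arr[0] with arr[2] to place pivot at position 2: [7, 4, 15, 16, 25, 22, 17]
Pivot position: 2

After partitioning with pivot 15, the array becomes [7, 4, 15, 16, 25, 22, 17]. The pivot is placed at index 2. All elements to the left of the pivot are <= 15, and all elements to the right are > 15.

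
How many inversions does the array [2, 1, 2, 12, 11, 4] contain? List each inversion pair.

Finding inversions in [2, 1, 2, 12, 11, 4]:

(0, 1): arr[0]=2 > arr[1]=1
(3, 4): arr[3]=12 > arr[4]=11
(3, 5): arr[3]=12 > arr[5]=4
(4, 5): arr[4]=11 > arr[5]=4

Total inversions: 4

The array has 4 inversion(s): (0,1), (3,4), (3,5), (4,5). Each pair (i,j) satisfies i < j and arr[i] > arr[j].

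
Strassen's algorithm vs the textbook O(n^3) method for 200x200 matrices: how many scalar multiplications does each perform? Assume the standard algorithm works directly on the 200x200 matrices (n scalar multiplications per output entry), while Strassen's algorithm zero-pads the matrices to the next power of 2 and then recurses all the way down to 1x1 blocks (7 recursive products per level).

Matrix multiplication for 200x200 matrices:

Strassen's algorithm requires power-of-2 dimensions. Pad 200x200 to 256x256 (next power of 2).

Standard algorithm: 200^3 = 8000000 multiplications
Strassen's algorithm: 7^(log2(256)) = 7^8 = 5764801 multiplications
Savings: 8000000 - 5764801 = 2235199 multiplications

Standard: 8000000 multiplications (200^3). Strassen: 5764801 multiplications (7^8, after padding to 256x256). Strassen reduces 8 recursive multiplications to 7 at each level.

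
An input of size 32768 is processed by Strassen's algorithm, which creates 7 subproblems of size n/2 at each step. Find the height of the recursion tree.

For divide and conquer with division factor 2:

Problem sizes at each level:
Level 0: 32768
Level 1: 16384
Level 2: 8192
Level 3: 4096
Level 4: 2048
Level 5: 1024
Level 6: 512
Level 7: 256
Level 8: 128
Level 9: 64
Level 10: 32
Level 11: 16
Level 12: 8
Level 13: 4
Level 14: 2
Level 15: 1

The root is level 0 and the size-1 base case is level 15 (the tree spans levels 0 through 15, i.e. 16 levels counting the root), so the depth is the number of divisions: log_2(32768) = 15

The recursion tree depth is log_2(32768) = 15. At each level, the problem size is divided by 2, so it takes 15 divisions to reduce to a base case of size 1. The algorithm makes 7 recursive calls at each level.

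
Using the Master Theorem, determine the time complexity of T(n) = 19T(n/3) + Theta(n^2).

Master Theorem for T(n) = 19T(n/3) + O(n^2):

a = 19, b = 3, c = 2
log_b(a) = log_3(19) = 2.6801

Case 1: c = 2 < log_3(19) = 2.6801
T(n) = O(n^(log_3 19))

For T(n) = 19T(n/3) + O(n^2): log_3(19) = 2.6801. This is Case 1 of the Master Theorem (c < log_b(a), work dominated by leaves), giving O(n^(log_3 19)).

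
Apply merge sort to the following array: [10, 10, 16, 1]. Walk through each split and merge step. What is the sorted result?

Merge sort trace:

Split: [10, 10, 16, 1] -> [10, 10] and [16, 1]
  Split: [10, 10] -> [10] and [10]
  Merge: [10] + [10] -> [10, 10]
  Split: [16, 1] -> [16] and [1]
  Merge: [16] + [1] -> [1, 16]
Merge: [10, 10] + [1, 16] -> [1, 10, 10, 16]

Final sorted array: [1, 10, 10, 16]

The merge sort proceeds by recursively splitting the array and merging sorted halves.
After all merges, the sorted array is [1, 10, 10, 16].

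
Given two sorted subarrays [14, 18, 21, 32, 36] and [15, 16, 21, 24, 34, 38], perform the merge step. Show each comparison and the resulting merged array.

Merging process:

Compare 14 vs 15: take 14 from left. Merged: [14]
Compare 18 vs 15: take 15 from right. Merged: [14, 15]
Compare 18 vs 16: take 16 from right. Merged: [14, 15, 16]
Compare 18 vs 21: take 18 from left. Merged: [14, 15, 16, 18]
Compare 21 vs 21: take 21 from left. Merged: [14, 15, 16, 18, 21]
Compare 32 vs 21: take 21 from right. Merged: [14, 15, 16, 18, 21, 21]
Compare 32 vs 24: take 24 from right. Merged: [14, 15, 16, 18, 21, 21, 24]
Compare 32 vs 34: take 32 from left. Merged: [14, 15, 16, 18, 21, 21, 24, 32]
Compare 36 vs 34: take 34 from right. Merged: [14, 15, 16, 18, 21, 21, 24, 32, 34]
Compare 36 vs 38: take 36 from left. Merged: [14, 15, 16, 18, 21, 21, 24, 32, 34, 36]
Append remaining from right: [38]. Merged: [14, 15, 16, 18, 21, 21, 24, 32, 34, 36, 38]

Final merged array: [14, 15, 16, 18, 21, 21, 24, 32, 34, 36, 38]
Total comparisons: 10

The merged array is [14, 15, 16, 18, 21, 21, 24, 32, 34, 36, 38], requiring 10 comparisons. The merge step runs in O(n) time where n is the total number of elements.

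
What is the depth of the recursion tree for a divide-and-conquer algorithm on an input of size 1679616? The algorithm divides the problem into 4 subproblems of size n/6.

For divide and conquer with division factor 6:

Problem sizes at each level:
Level 0: 1679616
Level 1: 279936
Level 2: 46656
Level 3: 7776
Level 4: 1296
Level 5: 216
Level 6: 36
Level 7: 6
Level 8: 1

The root is level 0 and the size-1 base case is level 8 (the tree spans levels 0 through 8, i.e. 9 levels counting the root), so the depth is the number of divisions: log_6(1679616) = 8

The recursion tree depth is log_6(1679616) = 8. At each level, the problem size is divided by 6, so it takes 8 divisions to reduce to a base case of size 1. The algorithm makes 4 recursive calls at each level.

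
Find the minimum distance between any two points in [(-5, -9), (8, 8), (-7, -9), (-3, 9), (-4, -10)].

Computing all pairwise distances among 5 points:

d((-5, -9), (8, 8)) = 21.4009
d((-5, -9), (-7, -9)) = 2.0
d((-5, -9), (-3, 9)) = 18.1108
d((-5, -9), (-4, -10)) = 1.4142 <-- minimum
d((8, 8), (-7, -9)) = 22.6716
d((8, 8), (-3, 9)) = 11.0454
d((8, 8), (-4, -10)) = 21.6333
d((-7, -9), (-3, 9)) = 18.4391
d((-7, -9), (-4, -10)) = 3.1623
d((-3, 9), (-4, -10)) = 19.0263

Closest pair: (-5, -9) and (-4, -10) with distance 1.4142

The closest pair is (-5, -9) and (-4, -10) with Euclidean distance 1.4142. For 5 points, brute-force pairwise comparison is shown above. For large n, the divide-and-conquer algorithm (sort by x, recurse on halves, check the dividing strip) achieves O(n log n).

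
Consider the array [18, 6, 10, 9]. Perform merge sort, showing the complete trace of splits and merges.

Merge sort trace:

Split: [18, 6, 10, 9] -> [18, 6] and [10, 9]
  Split: [18, 6] -> [18] and [6]
  Merge: [18] + [6] -> [6, 18]
  Split: [10, 9] -> [10] and [9]
  Merge: [10] + [9] -> [9, 10]
Merge: [6, 18] + [9, 10] -> [6, 9, 10, 18]

Final sorted array: [6, 9, 10, 18]

The merge sort proceeds by recursively splitting the array and merging sorted halves.
After all merges, the sorted array is [6, 9, 10, 18].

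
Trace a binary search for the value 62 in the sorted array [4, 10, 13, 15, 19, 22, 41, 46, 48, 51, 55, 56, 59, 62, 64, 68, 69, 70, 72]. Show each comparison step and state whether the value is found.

Binary search for 62 in [4, 10, 13, 15, 19, 22, 41, 46, 48, 51, 55, 56, 59, 62, 64, 68, 69, 70, 72]:

lo=0, hi=18, mid=9, arr[mid]=51 -> 51 < 62, search right half
lo=10, hi=18, mid=14, arr[mid]=64 -> 64 > 62, search left half
lo=10, hi=13, mid=11, arr[mid]=56 -> 56 < 62, search right half
lo=12, hi=13, mid=12, arr[mid]=59 -> 59 < 62, search right half
lo=13, hi=13, mid=13, arr[mid]=62 -> Found target at index 13!

Binary search finds 62 at index 13 after 5 comparisons. The search repeatedly halves the search space by comparing with the middle element.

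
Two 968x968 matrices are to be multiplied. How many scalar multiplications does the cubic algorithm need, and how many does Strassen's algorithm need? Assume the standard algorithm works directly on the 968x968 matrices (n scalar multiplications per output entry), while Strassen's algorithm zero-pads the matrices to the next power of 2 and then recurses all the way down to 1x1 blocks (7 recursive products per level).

Matrix multiplication for 968x968 matrices:

Strassen's algorithm requires power-of-2 dimensions. Pad 968x968 to 1024x1024 (next power of 2).

Standard algorithm: 968^3 = 907039232 multiplications
Strassen's algorithm: 7^(log2(1024)) = 7^10 = 282475249 multiplications
Savings: 907039232 - 282475249 = 624563983 multiplications

Standard: 907039232 multiplications (968^3). Strassen: 282475249 multiplications (7^10, after padding to 1024x1024). Strassen reduces 8 recursive multiplications to 7 at each level.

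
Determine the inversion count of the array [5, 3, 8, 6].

Finding inversions in [5, 3, 8, 6]:

(0, 1): arr[0]=5 > arr[1]=3
(2, 3): arr[2]=8 > arr[3]=6

Total inversions: 2

The array has 2 inversion(s): (0,1), (2,3). Each pair (i,j) satisfies i < j and arr[i] > arr[j].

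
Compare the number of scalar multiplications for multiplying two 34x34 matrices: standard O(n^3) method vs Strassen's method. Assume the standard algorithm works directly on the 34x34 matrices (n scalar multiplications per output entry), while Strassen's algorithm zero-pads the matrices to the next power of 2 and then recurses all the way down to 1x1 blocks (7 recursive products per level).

Matrix multiplication for 34x34 matrices:

Strassen's algorithm requires power-of-2 dimensions. Pad 34x34 to 64x64 (next power of 2).

Standard algorithm: 34^3 = 39304 multiplications
Strassen's algorithm: 7^(log2(64)) = 7^6 = 117649 multiplications
Difference: 39304 - 117649 = -78345 (Strassen uses MORE here due to padding overhead — for small or just-over-power-of-2 n, padding can outweigh the per-level savings)

Standard: 39304 multiplications (34^3). Strassen: 117649 multiplications (7^6, after padding to 64x64). Strassen reduces 8 recursive multiplications to 7 at each level.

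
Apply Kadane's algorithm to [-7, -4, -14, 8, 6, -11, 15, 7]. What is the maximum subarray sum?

Using Kadane's algorithm on [-7, -4, -14, 8, 6, -11, 15, 7]:

Scanning through the array:
Position 1 (value -4): max_ending_here = -4, max_so_far = -4
Position 2 (value -14): max_ending_here = -14, max_so_far = -4
Position 3 (value 8): max_ending_here = 8, max_so_far = 8
Position 4 (value 6): max_ending_here = 14, max_so_far = 14
Position 5 (value -11): max_ending_here = 3, max_so_far = 14
Position 6 (value 15): max_ending_here = 18, max_so_far = 18
Position 7 (value 7): max_ending_here = 25, max_so_far = 25

Maximum subarray: [8, 6, -11, 15, 7]
Maximum sum: 25

The maximum subarray is [8, 6, -11, 15, 7] with sum 25. This subarray runs from index 3 to index 7.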